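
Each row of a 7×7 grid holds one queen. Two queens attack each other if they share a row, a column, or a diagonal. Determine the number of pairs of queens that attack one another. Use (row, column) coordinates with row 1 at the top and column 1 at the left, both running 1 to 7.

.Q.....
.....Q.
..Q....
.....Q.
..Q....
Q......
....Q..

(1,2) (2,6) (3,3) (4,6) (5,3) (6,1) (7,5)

Same column: (2,6)–(4,6) (column 6); (3,3)–(5,3) (column 3).
Same diagonal: (2,6)–(5,3) (|2−5| = |6−3| = 3); (5,3)–(7,5) (|5−7| = |3−5| = 2).
Total attacking pairs: 4.

4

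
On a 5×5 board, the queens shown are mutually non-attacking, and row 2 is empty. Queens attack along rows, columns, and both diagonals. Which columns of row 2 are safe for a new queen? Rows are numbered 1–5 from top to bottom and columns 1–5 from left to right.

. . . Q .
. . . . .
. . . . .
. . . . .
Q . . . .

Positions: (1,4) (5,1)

columns 2

(1,4) attacks row 2 at column 4 and diagonals 3, 5.
(5,1) attacks row 2 at column 1 and diagonals 4.
Attacked columns: {1, 3, 4, 5}. Safe: {2}.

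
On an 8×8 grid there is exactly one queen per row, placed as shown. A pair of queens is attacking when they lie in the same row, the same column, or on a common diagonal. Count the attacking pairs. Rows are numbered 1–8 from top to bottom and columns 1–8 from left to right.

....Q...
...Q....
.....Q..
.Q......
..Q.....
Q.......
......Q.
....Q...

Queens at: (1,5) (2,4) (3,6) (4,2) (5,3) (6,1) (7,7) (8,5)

5

Same column: (1,5)–(8,5) (column 5).
Same diagonal: (1,5)–(2,4) (|1−2| = |5−4| = 1); (1,5)–(4,2) (|1−4| = |5−2| = 3); (2,4)–(4,2) (|2−4| = |4−2| = 2); (4,2)–(5,3) (|4−5| = |2−3| = 1).
Total attacking pairs: 5.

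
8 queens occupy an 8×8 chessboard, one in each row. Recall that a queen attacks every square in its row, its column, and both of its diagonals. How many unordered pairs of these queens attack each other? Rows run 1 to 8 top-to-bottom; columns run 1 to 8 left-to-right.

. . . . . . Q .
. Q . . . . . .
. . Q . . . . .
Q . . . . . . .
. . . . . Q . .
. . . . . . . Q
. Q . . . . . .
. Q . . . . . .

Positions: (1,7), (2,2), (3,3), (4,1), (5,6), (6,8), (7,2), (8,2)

4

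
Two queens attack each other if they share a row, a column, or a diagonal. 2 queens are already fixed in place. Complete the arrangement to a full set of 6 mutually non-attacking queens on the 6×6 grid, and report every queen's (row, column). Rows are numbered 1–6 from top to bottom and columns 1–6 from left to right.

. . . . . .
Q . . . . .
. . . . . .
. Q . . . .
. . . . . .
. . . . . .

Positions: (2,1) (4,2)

Row 1: attacked by (2,1)→{1,2}; (4,2)→{2,5}. Safe: 3, 4, 6. Place at column 4.
Row 3: attacked by (1,4)→{2,4,6}; (2,1)→{1,2}; (4,2)→{1,2,3}. Safe: 5. Place at column 5.
Row 5: attacked by (1,4)→{4}; (2,1)→{1,4}; (3,5)→{3,5}; (4,2)→{1,2,3}. Safe: 6. Place at column 6.
Row 6: attacked by (1,4)→{4}; (2,1)→{1,5}; (3,5)→{2,5}; (4,2)→{2,4}; (5,6)→{5,6}. Safe: 3. Place at column 3.
Columns [4, 1, 5, 2, 6, 3], r−c [-3, 1, -2, 2, -1, 3], r+c [5, 3, 8, 6, 11, 9] are all distinct, so no two queens attack.

(1,4) (2,1) (3,5) (4,2) (5,6) (6,3)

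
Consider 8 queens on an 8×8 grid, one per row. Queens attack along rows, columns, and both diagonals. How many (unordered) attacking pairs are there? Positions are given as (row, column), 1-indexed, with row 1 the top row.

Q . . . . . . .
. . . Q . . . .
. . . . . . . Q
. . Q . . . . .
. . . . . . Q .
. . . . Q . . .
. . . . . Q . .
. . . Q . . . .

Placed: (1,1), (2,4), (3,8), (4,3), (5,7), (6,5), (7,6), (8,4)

7

Same column: (2,4)–(8,4) (column 4).
Same diagonal: (2,4)–(5,7) (|2−5| = |4−7| = 3); (3,8)–(6,5) (|3−6| = |8−5| = 3); (4,3)–(6,5) (|4−6| = |3−5| = 2); (4,3)–(7,6) (|4−7| = |3−6| = 3); (5,7)–(8,4) (|5−8| = |7−4| = 3); (6,5)–(7,6) (|6−7| = |5−6| = 1).
Total attacking pairs: 7.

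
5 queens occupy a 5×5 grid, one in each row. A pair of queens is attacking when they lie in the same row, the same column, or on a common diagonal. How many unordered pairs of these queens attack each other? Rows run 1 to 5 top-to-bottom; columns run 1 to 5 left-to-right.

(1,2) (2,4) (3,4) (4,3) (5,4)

Same column: (2,4)–(3,4) (column 4); (2,4)–(5,4) (column 4); (3,4)–(5,4) (column 4).
Same diagonal: (1,2)–(3,4) (|1−3| = |2−4| = 2); (3,4)–(4,3) (|3−4| = |4−3| = 1); (4,3)–(5,4) (|4−5| = |3−4| = 1).
Total attacking pairs: 6.

6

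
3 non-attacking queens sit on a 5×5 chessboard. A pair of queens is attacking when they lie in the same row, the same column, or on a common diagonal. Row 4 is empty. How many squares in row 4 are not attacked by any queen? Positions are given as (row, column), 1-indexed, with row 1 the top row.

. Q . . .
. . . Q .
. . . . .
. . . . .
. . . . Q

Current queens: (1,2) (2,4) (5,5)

(1,2) attacks row 4 at column 2 and diagonals 5.
(2,4) attacks row 4 at column 4 and diagonals 2.
(5,5) attacks row 4 at column 5 and diagonals 4.
Attacked columns: {2, 4, 5}. Safe: {1, 3}.

2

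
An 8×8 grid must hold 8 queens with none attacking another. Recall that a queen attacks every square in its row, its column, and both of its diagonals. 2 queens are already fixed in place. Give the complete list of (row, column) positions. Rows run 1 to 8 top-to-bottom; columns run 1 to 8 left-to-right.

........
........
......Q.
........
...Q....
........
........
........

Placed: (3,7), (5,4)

(1,3) (2,5) (3,7) (4,1) (5,4) (6,2) (7,8) (8,6)

Row 1: attacked by (3,7)→{5,7}; (5,4)→{4,8}. Safe: 1, 2, 3, 6. Place at column 3.
Row 2: attacked by (1,3)→{2,3,4}; (3,7)→{6,7,8}; (5,4)→{1,4,7}. Safe: 5. Place at column 5.
Row 4: attacked by (1,3)→{3,6}; (2,5)→{3,5,7}; (3,7)→{6,7,8}; (5,4)→{3,4,5}. Safe: 1, 2. Place at column 1.
Row 6: attacked by (1,3)→{3,8}; (2,5)→{1,5}; (3,7)→{4,7}; (4,1)→{1,3}; (5,4)→{3,4,5}. Safe: 2, 6. Place at column 2.
Row 7: attacked by (1,3)→{3}; (2,5)→{5}; (3,7)→{3,7}; (4,1)→{1,4}; (5,4)→{2,4,6}; (6,2)→{1,2,3}. Safe: 8. Place at column 8.
Row 8: attacked by (1,3)→{3}; (2,5)→{5}; (3,7)→{2,7}; (4,1)→{1,5}; (5,4)→{1,4,7}; (6,2)→{2,4}; (7,8)→{7,8}. Safe: 6. Place at column 6.
Columns [3, 5, 7, 1, 4, 2, 8, 6], r−c [-2, -3, -4, 3, 1, 4, -1, 2], r+c [4, 7, 10, 5, 9, 8, 15, 14] are all distinct, so no two queens attack.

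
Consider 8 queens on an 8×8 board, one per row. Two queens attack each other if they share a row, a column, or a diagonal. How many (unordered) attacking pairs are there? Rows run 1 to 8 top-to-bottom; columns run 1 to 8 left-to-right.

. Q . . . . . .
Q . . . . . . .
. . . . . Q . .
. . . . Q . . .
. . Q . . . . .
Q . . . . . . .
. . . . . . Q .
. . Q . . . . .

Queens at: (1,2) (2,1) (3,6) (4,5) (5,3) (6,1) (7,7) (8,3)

6

Same column: (2,1)–(6,1) (column 1); (5,3)–(8,3) (column 3).
Same diagonal: (1,2)–(2,1) (|1−2| = |2−1| = 1); (1,2)–(4,5) (|1−4| = |2−5| = 3); (3,6)–(4,5) (|3−4| = |6−5| = 1); (6,1)–(8,3) (|6−8| = |1−3| = 2).
Total attacking pairs: 6.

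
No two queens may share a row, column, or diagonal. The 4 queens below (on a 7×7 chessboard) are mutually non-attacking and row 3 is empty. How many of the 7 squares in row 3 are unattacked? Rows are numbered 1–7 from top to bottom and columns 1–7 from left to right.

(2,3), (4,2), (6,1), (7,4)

(2,3) attacks row 3 at column 3 and diagonals 2, 4.
(4,2) attacks row 3 at column 2 and diagonals 1, 3.
(6,1) attacks row 3 at column 1 and diagonals 4.
(7,4) attacks row 3 at column 4.
Attacked columns: {1, 2, 3, 4}. Safe: {5, 6, 7}.

3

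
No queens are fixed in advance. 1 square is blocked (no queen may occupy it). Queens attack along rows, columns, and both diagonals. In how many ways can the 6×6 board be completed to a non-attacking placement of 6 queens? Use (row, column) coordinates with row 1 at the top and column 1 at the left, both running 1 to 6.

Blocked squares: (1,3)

3

Branch on row 1: col 1 → 0; col 2 → 1; col 4 → 1; col 5 → 1; col 6 → 0.
Sum: 0 + 1 + 1 + 1 + 0 = 3.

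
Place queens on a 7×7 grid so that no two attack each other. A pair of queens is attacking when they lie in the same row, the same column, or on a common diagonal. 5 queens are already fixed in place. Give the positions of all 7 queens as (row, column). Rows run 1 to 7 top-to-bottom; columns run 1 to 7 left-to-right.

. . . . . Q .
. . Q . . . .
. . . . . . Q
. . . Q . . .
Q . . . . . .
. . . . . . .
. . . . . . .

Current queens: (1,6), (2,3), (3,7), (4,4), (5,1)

(1,6) (2,3) (3,7) (4,4) (5,1) (6,5) (7,2)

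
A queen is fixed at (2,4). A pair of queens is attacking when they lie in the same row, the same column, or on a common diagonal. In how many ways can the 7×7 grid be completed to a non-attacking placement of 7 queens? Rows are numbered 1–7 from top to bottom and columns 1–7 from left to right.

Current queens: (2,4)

6

Branch on row 1: col 1 → 1; col 2 → 2; col 6 → 2; col 7 → 1.
Sum: 1 + 2 + 2 + 1 = 6.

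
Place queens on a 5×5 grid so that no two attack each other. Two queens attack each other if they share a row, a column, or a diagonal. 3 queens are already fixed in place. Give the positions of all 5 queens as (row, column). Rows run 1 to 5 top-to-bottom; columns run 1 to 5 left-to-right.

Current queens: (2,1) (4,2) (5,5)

(1,3) (2,1) (3,4) (4,2) (5,5)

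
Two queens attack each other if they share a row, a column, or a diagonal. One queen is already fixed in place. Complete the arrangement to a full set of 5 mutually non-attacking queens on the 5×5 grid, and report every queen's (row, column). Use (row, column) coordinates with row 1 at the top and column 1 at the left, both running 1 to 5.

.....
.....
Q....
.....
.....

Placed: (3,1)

(1,2) (2,4) (3,1) (4,3) (5,5)

Row 1: attacked by (3,1)→{1,3}. Safe: 2, 4, 5. Place at column 2.
Row 2: attacked by (1,2)→{1,2,3}; (3,1)→{1,2}. Safe: 4, 5. Place at column 4.
Row 4: attacked by (1,2)→{2,5}; (2,4)→{2,4}; (3,1)→{1,2}. Safe: 3. Place at column 3.
Row 5: attacked by (1,2)→{2}; (2,4)→{1,4}; (3,1)→{1,3}; (4,3)→{2,3,4}. Safe: 5. Place at column 5.
Columns [2, 4, 1, 3, 5], r−c [-1, -2, 2, 1, 0], r+c [3, 6, 4, 7, 10] are all distinct, so no two queens attack.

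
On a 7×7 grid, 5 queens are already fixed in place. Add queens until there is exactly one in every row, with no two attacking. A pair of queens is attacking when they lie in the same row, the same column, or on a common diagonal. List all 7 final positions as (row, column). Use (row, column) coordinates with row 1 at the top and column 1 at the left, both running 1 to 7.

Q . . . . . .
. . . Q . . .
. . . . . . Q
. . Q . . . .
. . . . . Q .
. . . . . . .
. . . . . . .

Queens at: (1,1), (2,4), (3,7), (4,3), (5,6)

(1,1) (2,4) (3,7) (4,3) (5,6) (6,2) (7,5)

Row 6: attacked by (1,1)→{1,6}; (2,4)→{4}; (3,7)→{4,7}; (4,3)→{1,3,5}; (5,6)→{5,6,7}. Safe: 2. Place at column 2.
Row 7: attacked by (1,1)→{1,7}; (2,4)→{4}; (3,7)→{3,7}; (4,3)→{3,6}; (5,6)→{4,6}; (6,2)→{1,2,3}. Safe: 5. Place at column 5.
Columns [1, 4, 7, 3, 6, 2, 5], r−c [0, -2, -4, 1, -1, 4, 2], r+c [2, 6, 10, 7, 11, 8, 12] are all distinct, so no two queens attack.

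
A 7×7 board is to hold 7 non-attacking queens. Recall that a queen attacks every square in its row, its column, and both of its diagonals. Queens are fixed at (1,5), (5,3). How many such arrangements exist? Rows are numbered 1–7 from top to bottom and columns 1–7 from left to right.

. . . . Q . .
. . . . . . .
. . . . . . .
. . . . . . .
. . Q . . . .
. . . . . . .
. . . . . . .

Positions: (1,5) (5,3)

Branch on row 2: col 1 → 1; col 2 → 0; col 7 → 1.
Sum: 1 + 0 + 1 = 2.

2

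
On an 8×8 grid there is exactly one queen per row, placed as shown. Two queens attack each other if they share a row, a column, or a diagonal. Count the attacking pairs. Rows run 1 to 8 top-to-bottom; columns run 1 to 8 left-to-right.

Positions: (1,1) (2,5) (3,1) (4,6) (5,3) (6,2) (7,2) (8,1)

Same column: (1,1)–(3,1) (column 1); (1,1)–(8,1) (column 1); (3,1)–(8,1) (column 1); (6,2)–(7,2) (column 2).
Same diagonal: (3,1)–(5,3) (|3−5| = |1−3| = 2); (5,3)–(6,2) (|5−6| = |3−2| = 1); (7,2)–(8,1) (|7−8| = |2−1| = 1).
Total attacking pairs: 7.

7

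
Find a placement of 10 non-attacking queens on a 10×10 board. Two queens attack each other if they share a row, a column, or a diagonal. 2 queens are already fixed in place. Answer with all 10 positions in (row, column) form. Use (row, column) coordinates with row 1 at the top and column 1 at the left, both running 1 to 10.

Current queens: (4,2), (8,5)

(1,7) (2,9) (3,6) (4,2) (5,10) (6,1) (7,3) (8,5) (9,8) (10,4)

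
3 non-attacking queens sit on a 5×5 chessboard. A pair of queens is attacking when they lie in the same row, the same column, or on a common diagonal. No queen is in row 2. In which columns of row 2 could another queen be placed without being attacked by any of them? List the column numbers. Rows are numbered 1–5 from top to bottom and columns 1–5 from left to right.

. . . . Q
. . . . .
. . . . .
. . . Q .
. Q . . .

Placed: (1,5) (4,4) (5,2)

columns 1, 3

(1,5) attacks row 2 at column 5 and diagonals 4.
(4,4) attacks row 2 at column 4 and diagonals 2.
(5,2) attacks row 2 at column 2 and diagonals 5.
Attacked columns: {2, 4, 5}. Safe: {1, 3}.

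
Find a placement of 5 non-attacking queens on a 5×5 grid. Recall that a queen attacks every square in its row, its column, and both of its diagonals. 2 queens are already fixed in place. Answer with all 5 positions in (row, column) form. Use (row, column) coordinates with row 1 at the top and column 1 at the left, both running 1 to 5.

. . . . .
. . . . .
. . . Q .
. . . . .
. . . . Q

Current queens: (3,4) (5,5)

Row 1: attacked by (3,4)→{2,4}; (5,5)→{1,5}. Safe: 3. Place at column 3.
Row 2: attacked by (1,3)→{2,3,4}; (3,4)→{3,4,5}; (5,5)→{2,5}. Safe: 1. Place at column 1.
Row 4: attacked by (1,3)→{3}; (2,1)→{1,3}; (3,4)→{3,4,5}; (5,5)→{4,5}. Safe: 2. Place at column 2.
Columns [3, 1, 4, 2, 5], r−c [-2, 1, -1, 2, 0], r+c [4, 3, 7, 6, 10] are all distinct, so no two queens attack.

(1,3) (2,1) (3,4) (4,2) (5,5)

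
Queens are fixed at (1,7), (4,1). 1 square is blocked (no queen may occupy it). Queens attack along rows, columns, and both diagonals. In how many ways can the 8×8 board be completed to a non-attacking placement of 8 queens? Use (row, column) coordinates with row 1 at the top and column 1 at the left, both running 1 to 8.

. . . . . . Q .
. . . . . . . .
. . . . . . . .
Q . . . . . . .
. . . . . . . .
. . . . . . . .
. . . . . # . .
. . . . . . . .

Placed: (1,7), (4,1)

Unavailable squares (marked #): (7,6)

Branch on row 2: col 2 → 1; col 4 → 0; col 5 → 1.
Sum: 1 + 0 + 1 = 2.

2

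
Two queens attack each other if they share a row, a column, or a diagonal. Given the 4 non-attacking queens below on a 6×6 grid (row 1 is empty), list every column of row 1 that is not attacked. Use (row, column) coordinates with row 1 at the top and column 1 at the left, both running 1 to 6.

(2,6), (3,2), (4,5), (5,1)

columns 3

(2,6) attacks row 1 at column 6 and diagonals 5.
(3,2) attacks row 1 at column 2 and diagonals 4.
(4,5) attacks row 1 at column 5 and diagonals 2.
(5,1) attacks row 1 at column 1 and diagonals 5.
Attacked columns: {1, 2, 4, 5, 6}. Safe: {3}.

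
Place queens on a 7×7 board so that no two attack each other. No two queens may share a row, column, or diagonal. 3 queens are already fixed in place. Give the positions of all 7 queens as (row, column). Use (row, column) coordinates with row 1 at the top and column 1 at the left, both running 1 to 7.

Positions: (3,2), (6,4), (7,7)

(1,3) (2,6) (3,2) (4,5) (5,1) (6,4) (7,7)

Row 1: attacked by (3,2)→{2,4}; (6,4)→{4}; (7,7)→{1,7}. Safe: 3, 5, 6. Place at column 3.
Row 2: attacked by (1,3)→{2,3,4}; (3,2)→{1,2,3}; (6,4)→{4}; (7,7)→{2,7}. Safe: 5, 6. Place at column 6.
Row 4: attacked by (1,3)→{3,6}; (2,6)→{4,6}; (3,2)→{1,2,3}; (6,4)→{2,4,6}; (7,7)→{4,7}. Safe: 5. Place at column 5.
Row 5: attacked by (1,3)→{3,7}; (2,6)→{3,6}; (3,2)→{2,4}; (4,5)→{4,5,6}; (6,4)→{3,4,5}; (7,7)→{5,7}. Safe: 1. Place at column 1.
Columns [3, 6, 2, 5, 1, 4, 7], r−c [-2, -4, 1, -1, 4, 2, 0], r+c [4, 8, 5, 9, 6, 10, 14] are all distinct, so no two queens attack.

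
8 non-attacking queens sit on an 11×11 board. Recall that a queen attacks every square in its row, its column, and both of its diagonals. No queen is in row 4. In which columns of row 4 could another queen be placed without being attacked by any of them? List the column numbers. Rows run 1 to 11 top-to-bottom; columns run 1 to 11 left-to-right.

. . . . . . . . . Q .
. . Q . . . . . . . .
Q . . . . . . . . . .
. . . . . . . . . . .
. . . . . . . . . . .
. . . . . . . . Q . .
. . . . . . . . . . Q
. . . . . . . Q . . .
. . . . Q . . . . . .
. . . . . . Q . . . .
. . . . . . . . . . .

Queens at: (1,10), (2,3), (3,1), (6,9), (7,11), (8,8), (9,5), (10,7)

(1,10) attacks row 4 at column 10 and diagonals 7.
(2,3) attacks row 4 at column 3 and diagonals 1, 5.
(3,1) attacks row 4 at column 1 and diagonals 2.
(6,9) attacks row 4 at column 9 and diagonals 7, 11.
(7,11) attacks row 4 at column 11 and diagonals 8.
(8,8) attacks row 4 at column 8 and diagonals 4.
(9,5) attacks row 4 at column 5 and diagonals 10.
(10,7) attacks row 4 at column 7 and diagonals 1.
Attacked columns: {1, 2, 3, 4, 5, 7, 8, 9, 10, 11}. Safe: {6}.

columns 6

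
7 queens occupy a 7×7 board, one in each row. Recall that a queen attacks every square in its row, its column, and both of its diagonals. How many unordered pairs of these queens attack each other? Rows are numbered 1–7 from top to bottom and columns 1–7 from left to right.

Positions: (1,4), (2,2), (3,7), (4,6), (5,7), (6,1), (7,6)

4

Same column: (3,7)–(5,7) (column 7); (4,6)–(7,6) (column 6).
Same diagonal: (3,7)–(4,6) (|3−4| = |7−6| = 1); (4,6)–(5,7) (|4−5| = |6−7| = 1).
Total attacking pairs: 4.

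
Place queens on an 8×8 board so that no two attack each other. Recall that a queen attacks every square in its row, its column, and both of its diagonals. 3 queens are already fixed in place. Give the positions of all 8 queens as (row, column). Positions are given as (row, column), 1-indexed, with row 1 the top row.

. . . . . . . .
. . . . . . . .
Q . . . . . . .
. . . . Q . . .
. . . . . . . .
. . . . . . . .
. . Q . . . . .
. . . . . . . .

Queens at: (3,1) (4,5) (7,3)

(1,4) (2,6) (3,1) (4,5) (5,2) (6,8) (7,3) (8,7)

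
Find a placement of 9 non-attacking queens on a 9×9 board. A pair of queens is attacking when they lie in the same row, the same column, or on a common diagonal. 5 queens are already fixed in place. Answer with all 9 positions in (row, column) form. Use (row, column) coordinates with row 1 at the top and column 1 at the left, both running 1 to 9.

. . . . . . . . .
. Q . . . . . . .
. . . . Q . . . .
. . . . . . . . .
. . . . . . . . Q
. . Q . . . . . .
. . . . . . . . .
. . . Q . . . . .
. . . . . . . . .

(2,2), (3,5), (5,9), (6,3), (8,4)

(1,6) (2,2) (3,5) (4,7) (5,9) (6,3) (7,8) (8,4) (9,1)

Row 1: attacked by (2,2)→{1,2,3}; (3,5)→{3,5,7}; (5,9)→{5,9}; (6,3)→{3,8}; (8,4)→{4}. Safe: 6. Place at column 6.
Row 4: attacked by (1,6)→{3,6,9}; (2,2)→{2,4}; (3,5)→{4,5,6}; (5,9)→{8,9}; (6,3)→{1,3,5}; (8,4)→{4,8}. Safe: 7. Place at column 7.
Row 7: attacked by (1,6)→{6}; (2,2)→{2,7}; (3,5)→{1,5,9}; (4,7)→{4,7}; (5,9)→{7,9}; (6,3)→{2,3,4}; (8,4)→{3,4,5}. Safe: 8. Place at column 8.
Row 9: attacked by (1,6)→{6}; (2,2)→{2,9}; (3,5)→{5}; (4,7)→{2,7}; (5,9)→{5,9}; (6,3)→{3,6}; (7,8)→{6,8}; (8,4)→{3,4,5}. Safe: 1. Place at column 1.
Columns [6, 2, 5, 7, 9, 3, 8, 4, 1], r−c [-5, 0, -2, -3, -4, 3, -1, 4, 8], r+c [7, 4, 8, 11, 14, 9, 15, 12, 10] are all distinct, so no two queens attack.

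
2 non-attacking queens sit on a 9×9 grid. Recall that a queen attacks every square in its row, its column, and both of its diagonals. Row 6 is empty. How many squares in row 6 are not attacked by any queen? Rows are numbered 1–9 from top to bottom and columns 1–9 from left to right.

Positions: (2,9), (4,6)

(2,9) attacks row 6 at column 9 and diagonals 5.
(4,6) attacks row 6 at column 6 and diagonals 4, 8.
Attacked columns: {4, 5, 6, 8, 9}. Safe: {1, 2, 3, 7}.

4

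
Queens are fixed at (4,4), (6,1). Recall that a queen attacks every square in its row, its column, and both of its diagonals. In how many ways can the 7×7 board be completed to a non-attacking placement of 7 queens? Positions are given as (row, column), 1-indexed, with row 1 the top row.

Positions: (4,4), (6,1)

Branch on row 1: col 2 → 0; col 3 → 1; col 5 → 1.
Sum: 0 + 1 + 1 = 2.

2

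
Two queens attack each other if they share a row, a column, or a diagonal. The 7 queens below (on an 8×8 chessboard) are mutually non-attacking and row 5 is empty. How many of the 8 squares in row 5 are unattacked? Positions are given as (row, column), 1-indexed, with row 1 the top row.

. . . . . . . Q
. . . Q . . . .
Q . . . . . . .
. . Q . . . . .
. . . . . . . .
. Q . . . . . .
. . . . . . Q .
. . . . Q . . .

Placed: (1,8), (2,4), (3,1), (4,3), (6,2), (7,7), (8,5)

1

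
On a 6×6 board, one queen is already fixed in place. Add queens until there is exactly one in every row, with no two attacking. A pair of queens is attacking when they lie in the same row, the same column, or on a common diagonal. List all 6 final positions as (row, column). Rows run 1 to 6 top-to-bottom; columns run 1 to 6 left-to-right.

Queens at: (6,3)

(1,4) (2,1) (3,5) (4,2) (5,6) (6,3)

Row 1: attacked by (6,3)→{3}. Safe: 1, 2, 4, 5, 6. Place at column 4.
Row 2: attacked by (1,4)→{3,4,5}; (6,3)→{3}. Safe: 1, 2, 6. Place at column 1.
Row 3: attacked by (1,4)→{2,4,6}; (2,1)→{1,2}; (6,3)→{3,6}. Safe: 5. Place at column 5.
Row 4: attacked by (1,4)→{1,4}; (2,1)→{1,3}; (3,5)→{4,5,6}; (6,3)→{1,3,5}. Safe: 2. Place at column 2.
Row 5: attacked by (1,4)→{4}; (2,1)→{1,4}; (3,5)→{3,5}; (4,2)→{1,2,3}; (6,3)→{2,3,4}. Safe: 6. Place at column 6.
Columns [4, 1, 5, 2, 6, 3], r−c [-3, 1, -2, 2, -1, 3], r+c [5, 3, 8, 6, 11, 9] are all distinct, so no two queens attack.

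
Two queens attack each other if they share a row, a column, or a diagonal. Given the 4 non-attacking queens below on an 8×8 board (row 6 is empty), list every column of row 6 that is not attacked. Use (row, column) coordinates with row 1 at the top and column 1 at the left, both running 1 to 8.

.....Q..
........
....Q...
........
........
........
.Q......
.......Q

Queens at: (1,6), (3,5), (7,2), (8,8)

(1,6) attacks row 6 at column 6 and diagonals 1.
(3,5) attacks row 6 at column 5 and diagonals 2, 8.
(7,2) attacks row 6 at column 2 and diagonals 1, 3.
(8,8) attacks row 6 at column 8 and diagonals 6.
Attacked columns: {1, 2, 3, 5, 6, 8}. Safe: {4, 7}.

columns 4, 7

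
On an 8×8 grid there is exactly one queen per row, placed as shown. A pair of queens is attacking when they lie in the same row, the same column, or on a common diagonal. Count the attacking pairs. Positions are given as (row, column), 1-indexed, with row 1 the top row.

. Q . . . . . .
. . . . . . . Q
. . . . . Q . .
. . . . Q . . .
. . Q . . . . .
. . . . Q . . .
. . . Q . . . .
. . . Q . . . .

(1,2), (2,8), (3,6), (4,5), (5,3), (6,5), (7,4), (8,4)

5

Same column: (4,5)–(6,5) (column 5); (7,4)–(8,4) (column 4).
Same diagonal: (1,2)–(4,5) (|1−4| = |2−5| = 3); (3,6)–(4,5) (|3−4| = |6−5| = 1); (6,5)–(7,4) (|6−7| = |5−4| = 1).
Total attacking pairs: 5.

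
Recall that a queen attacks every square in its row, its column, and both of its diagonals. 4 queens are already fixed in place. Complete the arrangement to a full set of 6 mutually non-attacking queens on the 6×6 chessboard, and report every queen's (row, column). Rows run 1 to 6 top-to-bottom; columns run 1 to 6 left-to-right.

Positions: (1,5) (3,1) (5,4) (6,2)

Row 2: attacked by (1,5)→{4,5,6}; (3,1)→{1,2}; (5,4)→{1,4}; (6,2)→{2,6}. Safe: 3. Place at column 3.
Row 4: attacked by (1,5)→{2,5}; (2,3)→{1,3,5}; (3,1)→{1,2}; (5,4)→{3,4,5}; (6,2)→{2,4}. Safe: 6. Place at column 6.
Columns [5, 3, 1, 6, 4, 2], r−c [-4, -1, 2, -2, 1, 4], r+c [6, 5, 4, 10, 9, 8] are all distinct, so no two queens attack.

(1,5) (2,3) (3,1) (4,6) (5,4) (6,2)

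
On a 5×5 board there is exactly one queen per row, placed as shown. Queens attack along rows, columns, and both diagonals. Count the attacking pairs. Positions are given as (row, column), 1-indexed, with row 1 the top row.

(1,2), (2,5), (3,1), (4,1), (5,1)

3

Same column: (3,1)–(4,1) (column 1); (3,1)–(5,1) (column 1); (4,1)–(5,1) (column 1).
Total attacking pairs: 3.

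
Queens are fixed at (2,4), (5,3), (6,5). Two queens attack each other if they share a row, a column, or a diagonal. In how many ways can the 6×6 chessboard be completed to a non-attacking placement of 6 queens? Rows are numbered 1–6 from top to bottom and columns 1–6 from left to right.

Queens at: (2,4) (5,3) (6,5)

Branch on row 1: col 1 → 0; col 2 → 1; col 6 → 0.
Sum: 0 + 1 + 0 = 1.

1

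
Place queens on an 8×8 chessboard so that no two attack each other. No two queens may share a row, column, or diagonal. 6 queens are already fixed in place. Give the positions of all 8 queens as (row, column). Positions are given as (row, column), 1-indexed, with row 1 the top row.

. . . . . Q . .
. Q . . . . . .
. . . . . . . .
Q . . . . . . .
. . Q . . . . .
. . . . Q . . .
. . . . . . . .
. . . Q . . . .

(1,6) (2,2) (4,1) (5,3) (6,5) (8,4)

(1,6) (2,2) (3,7) (4,1) (5,3) (6,5) (7,8) (8,4)

Row 3: attacked by (1,6)→{4,6,8}; (2,2)→{1,2,3}; (4,1)→{1,2}; (5,3)→{1,3,5}; (6,5)→{2,5,8}; (8,4)→{4}. Safe: 7. Place at column 7.
Row 7: attacked by (1,6)→{6}; (2,2)→{2,7}; (3,7)→{3,7}; (4,1)→{1,4}; (5,3)→{1,3,5}; (6,5)→{4,5,6}; (8,4)→{3,4,5}. Safe: 8. Place at column 8.
Columns [6, 2, 7, 1, 3, 5, 8, 4], r−c [-5, 0, -4, 3, 2, 1, -1, 4], r+c [7, 4, 10, 5, 8, 11, 15, 12] are all distinct, so no two queens attack.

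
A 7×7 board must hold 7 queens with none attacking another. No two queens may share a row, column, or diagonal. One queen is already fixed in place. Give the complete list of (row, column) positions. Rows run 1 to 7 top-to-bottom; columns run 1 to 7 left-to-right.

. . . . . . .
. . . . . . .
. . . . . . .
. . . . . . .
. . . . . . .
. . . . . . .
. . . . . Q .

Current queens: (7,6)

Row 1: attacked by (7,6)→{6}. Safe: 1, 2, 3, 4, 5, 7. Place at column 2.
Row 2: attacked by (1,2)→{1,2,3}; (7,6)→{1,6}. Safe: 4, 5, 7. Place at column 5.
Row 3: attacked by (1,2)→{2,4}; (2,5)→{4,5,6}; (7,6)→{2,6}. Safe: 1, 3, 7. Place at column 3.
Row 4: attacked by (1,2)→{2,5}; (2,5)→{3,5,7}; (3,3)→{2,3,4}; (7,6)→{3,6}. Safe: 1. Place at column 1.
Row 5: attacked by (1,2)→{2,6}; (2,5)→{2,5}; (3,3)→{1,3,5}; (4,1)→{1,2}; (7,6)→{4,6}. Safe: 7. Place at column 7.
Row 6: attacked by (1,2)→{2,7}; (2,5)→{1,5}; (3,3)→{3,6}; (4,1)→{1,3}; (5,7)→{6,7}; (7,6)→{5,6,7}. Safe: 4. Place at column 4.
Columns [2, 5, 3, 1, 7, 4, 6], r−c [-1, -3, 0, 3, -2, 2, 1], r+c [3, 7, 6, 5, 12, 10, 13] are all distinct, so no two queens attack.

(1,2) (2,5) (3,3) (4,1) (5,7) (6,4) (7,6)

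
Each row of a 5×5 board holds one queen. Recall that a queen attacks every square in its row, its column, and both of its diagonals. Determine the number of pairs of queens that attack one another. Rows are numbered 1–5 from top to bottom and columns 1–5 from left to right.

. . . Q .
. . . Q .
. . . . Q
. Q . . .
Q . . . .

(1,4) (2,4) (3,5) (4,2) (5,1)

Same column: (1,4)–(2,4) (column 4).
Same diagonal: (2,4)–(3,5) (|2−3| = |4−5| = 1); (2,4)–(4,2) (|2−4| = |4−2| = 2); (2,4)–(5,1) (|2−5| = |4−1| = 3); (4,2)–(5,1) (|4−5| = |2−1| = 1).
Total attacking pairs: 5.

5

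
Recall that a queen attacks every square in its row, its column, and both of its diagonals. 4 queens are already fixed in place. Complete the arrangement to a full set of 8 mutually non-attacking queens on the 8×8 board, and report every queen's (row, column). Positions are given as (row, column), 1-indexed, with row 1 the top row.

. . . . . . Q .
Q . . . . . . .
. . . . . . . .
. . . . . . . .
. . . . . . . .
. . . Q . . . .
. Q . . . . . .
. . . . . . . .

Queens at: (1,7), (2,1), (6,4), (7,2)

(1,7) (2,1) (3,3) (4,8) (5,6) (6,4) (7,2) (8,5)

Row 3: attacked by (1,7)→{5,7}; (2,1)→{1,2}; (6,4)→{1,4,7}; (7,2)→{2,6}. Safe: 3, 8. Place at column 3.
Row 4: attacked by (1,7)→{4,7}; (2,1)→{1,3}; (3,3)→{2,3,4}; (6,4)→{2,4,6}; (7,2)→{2,5}. Safe: 8. Place at column 8.
Row 5: attacked by (1,7)→{3,7}; (2,1)→{1,4}; (3,3)→{1,3,5}; (4,8)→{7,8}; (6,4)→{3,4,5}; (7,2)→{2,4}. Safe: 6. Place at column 6.
Row 8: attacked by (1,7)→{7}; (2,1)→{1,7}; (3,3)→{3,8}; (4,8)→{4,8}; (5,6)→{3,6}; (6,4)→{2,4,6}; (7,2)→{1,2,3}. Safe: 5. Place at column 5.
Columns [7, 1, 3, 8, 6, 4, 2, 5], r−c [-6, 1, 0, -4, -1, 2, 5, 3], r+c [8, 3, 6, 12, 11, 10, 9, 13] are all distinct, so no two queens attack.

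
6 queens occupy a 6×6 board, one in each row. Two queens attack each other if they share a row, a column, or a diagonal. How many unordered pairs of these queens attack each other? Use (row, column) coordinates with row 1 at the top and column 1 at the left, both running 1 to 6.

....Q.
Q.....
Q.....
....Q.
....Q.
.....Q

5

Same column: (1,5)–(4,5) (column 5); (1,5)–(5,5) (column 5); (2,1)–(3,1) (column 1); (4,5)–(5,5) (column 5).
Same diagonal: (5,5)–(6,6) (|5−6| = |5−6| = 1).
Total attacking pairs: 5.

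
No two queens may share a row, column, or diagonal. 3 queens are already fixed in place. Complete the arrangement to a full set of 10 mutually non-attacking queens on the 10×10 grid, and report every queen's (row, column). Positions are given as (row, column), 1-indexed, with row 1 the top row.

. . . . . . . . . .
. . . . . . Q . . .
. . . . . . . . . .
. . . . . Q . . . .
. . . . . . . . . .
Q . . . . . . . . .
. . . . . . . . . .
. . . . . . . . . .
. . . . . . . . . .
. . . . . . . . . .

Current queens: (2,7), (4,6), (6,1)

Row 1: attacked by (2,7)→{6,7,8}; (4,6)→{3,6,9}; (6,1)→{1,6}. Safe: 2, 4, 5, 10. Place at column 5.
Row 3: attacked by (1,5)→{3,5,7}; (2,7)→{6,7,8}; (4,6)→{5,6,7}; (6,1)→{1,4}. Safe: 2, 9, 10. Place at column 10.
Row 5: attacked by (1,5)→{1,5,9}; (2,7)→{4,7,10}; (3,10)→{8,10}; (4,6)→{5,6,7}; (6,1)→{1,2}. Safe: 3. Place at column 3.
Row 7: attacked by (1,5)→{5}; (2,7)→{2,7}; (3,10)→{6,10}; (4,6)→{3,6,9}; (5,3)→{1,3,5}; (6,1)→{1,2}. Safe: 4, 8. Place at column 8.
Row 8: attacked by (1,5)→{5}; (2,7)→{1,7}; (3,10)→{5,10}; (4,6)→{2,6,10}; (5,3)→{3,6}; (6,1)→{1,3}; (7,8)→{7,8,9}. Safe: 4. Place at column 4.
Row 9: attacked by (1,5)→{5}; (2,7)→{7}; (3,10)→{4,10}; (4,6)→{1,6}; (5,3)→{3,7}; (6,1)→{1,4}; (7,8)→{6,8,10}; (8,4)→{3,4,5}. Safe: 2, 9. Place at column 2.
Row 10: attacked by (1,5)→{5}; (2,7)→{7}; (3,10)→{3,10}; (4,6)→{6}; (5,3)→{3,8}; (6,1)→{1,5}; (7,8)→{5,8}; (8,4)→{2,4,6}; (9,2)→{1,2,3}. Safe: 9. Place at column 9.
Columns [5, 7, 10, 6, 3, 1, 8, 4, 2, 9], r−c [-4, -5, -7, -2, 2, 5, -1, 4, 7, 1], r+c [6, 9, 13, 10, 8, 7, 15, 12, 11, 19] are all distinct, so no two queens attack.

(1,5) (2,7) (3,10) (4,6) (5,3) (6,1) (7,8) (8,4) (9,2) (10,9)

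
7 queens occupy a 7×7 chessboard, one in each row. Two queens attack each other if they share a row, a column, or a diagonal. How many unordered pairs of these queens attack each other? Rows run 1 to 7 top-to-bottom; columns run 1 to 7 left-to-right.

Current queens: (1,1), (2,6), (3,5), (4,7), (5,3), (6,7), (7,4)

5

Same column: (4,7)–(6,7) (column 7).
Same diagonal: (2,6)–(3,5) (|2−3| = |6−5| = 1); (2,6)–(5,3) (|2−5| = |6−3| = 3); (3,5)–(5,3) (|3−5| = |5−3| = 2); (4,7)–(7,4) (|4−7| = |7−4| = 3).
Total attacking pairs: 5.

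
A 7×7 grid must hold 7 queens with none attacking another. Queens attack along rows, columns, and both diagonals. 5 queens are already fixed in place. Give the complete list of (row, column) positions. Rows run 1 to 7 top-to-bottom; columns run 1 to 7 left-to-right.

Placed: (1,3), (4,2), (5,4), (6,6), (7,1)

(1,3) (2,5) (3,7) (4,2) (5,4) (6,6) (7,1)

Row 2: attacked by (1,3)→{2,3,4}; (4,2)→{2,4}; (5,4)→{1,4,7}; (6,6)→{2,6}; (7,1)→{1,6}. Safe: 5. Place at column 5.
Row 3: attacked by (1,3)→{1,3,5}; (2,5)→{4,5,6}; (4,2)→{1,2,3}; (5,4)→{2,4,6}; (6,6)→{3,6}; (7,1)→{1,5}. Safe: 7. Place at column 7.
Columns [3, 5, 7, 2, 4, 6, 1], r−c [-2, -3, -4, 2, 1, 0, 6], r+c [4, 7, 10, 6, 9, 12, 8] are all distinct, so no two queens attack.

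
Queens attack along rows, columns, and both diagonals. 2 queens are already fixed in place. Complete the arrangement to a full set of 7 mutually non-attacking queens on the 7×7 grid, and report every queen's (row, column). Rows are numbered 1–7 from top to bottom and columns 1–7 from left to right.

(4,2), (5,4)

(1,3) (2,5) (3,7) (4,2) (5,4) (6,6) (7,1)

Row 1: attacked by (4,2)→{2,5}; (5,4)→{4}. Safe: 1, 3, 6, 7. Place at column 3.
Row 2: attacked by (1,3)→{2,3,4}; (4,2)→{2,4}; (5,4)→{1,4,7}. Safe: 5, 6. Place at column 5.
Row 3: attacked by (1,3)→{1,3,5}; (2,5)→{4,5,6}; (4,2)→{1,2,3}; (5,4)→{2,4,6}. Safe: 7. Place at column 7.
Row 6: attacked by (1,3)→{3}; (2,5)→{1,5}; (3,7)→{4,7}; (4,2)→{2,4}; (5,4)→{3,4,5}. Safe: 6. Place at column 6.
Row 7: attacked by (1,3)→{3}; (2,5)→{5}; (3,7)→{3,7}; (4,2)→{2,5}; (5,4)→{2,4,6}; (6,6)→{5,6,7}. Safe: 1. Place at column 1.
Columns [3, 5, 7, 2, 4, 6, 1], r−c [-2, -3, -4, 2, 1, 0, 6], r+c [4, 7, 10, 6, 9, 12, 8] are all distinct, so no two queens attack.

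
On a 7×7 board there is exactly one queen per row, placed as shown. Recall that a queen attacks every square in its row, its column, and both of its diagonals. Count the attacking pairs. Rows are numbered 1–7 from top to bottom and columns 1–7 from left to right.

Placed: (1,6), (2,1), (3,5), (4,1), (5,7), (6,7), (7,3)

Same column: (2,1)–(4,1) (column 1); (5,7)–(6,7) (column 7).
Same diagonal: (3,5)–(5,7) (|3−5| = |5−7| = 2).
Total attacking pairs: 3.

3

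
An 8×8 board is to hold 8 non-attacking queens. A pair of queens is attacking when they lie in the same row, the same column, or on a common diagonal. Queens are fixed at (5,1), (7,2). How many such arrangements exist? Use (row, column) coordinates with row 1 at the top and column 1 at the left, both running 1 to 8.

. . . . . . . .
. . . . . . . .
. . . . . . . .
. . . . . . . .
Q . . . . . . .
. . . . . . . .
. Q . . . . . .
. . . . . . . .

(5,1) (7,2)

6

Branch on row 1: col 3 → 2; col 4 → 1; col 6 → 3; col 7 → 0.
Sum: 2 + 1 + 3 + 0 = 6.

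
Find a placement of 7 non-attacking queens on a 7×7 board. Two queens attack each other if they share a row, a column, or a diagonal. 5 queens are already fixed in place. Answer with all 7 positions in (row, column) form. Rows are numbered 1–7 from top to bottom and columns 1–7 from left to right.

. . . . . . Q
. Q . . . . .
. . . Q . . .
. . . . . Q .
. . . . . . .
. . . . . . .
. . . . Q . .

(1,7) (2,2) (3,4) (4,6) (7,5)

(1,7) (2,2) (3,4) (4,6) (5,1) (6,3) (7,5)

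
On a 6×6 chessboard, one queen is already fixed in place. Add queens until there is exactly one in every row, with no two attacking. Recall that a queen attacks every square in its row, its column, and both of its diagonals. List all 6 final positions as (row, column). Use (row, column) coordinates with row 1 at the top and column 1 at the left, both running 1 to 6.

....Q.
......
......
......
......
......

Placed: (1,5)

Row 2: attacked by (1,5)→{4,5,6}. Safe: 1, 2, 3. Place at column 3.
Row 3: attacked by (1,5)→{3,5}; (2,3)→{2,3,4}. Safe: 1, 6. Place at column 1.
Row 4: attacked by (1,5)→{2,5}; (2,3)→{1,3,5}; (3,1)→{1,2}. Safe: 4, 6. Place at column 6.
Row 5: attacked by (1,5)→{1,5}; (2,3)→{3,6}; (3,1)→{1,3}; (4,6)→{5,6}. Safe: 2, 4. Place at column 4.
Row 6: attacked by (1,5)→{5}; (2,3)→{3}; (3,1)→{1,4}; (4,6)→{4,6}; (5,4)→{3,4,5}. Safe: 2. Place at column 2.
Columns [5, 3, 1, 6, 4, 2], r−c [-4, -1, 2, -2, 1, 4], r+c [6, 5, 4, 10, 9, 8] are all distinct, so no two queens attack.

(1,5) (2,3) (3,1) (4,6) (5,4) (6,2)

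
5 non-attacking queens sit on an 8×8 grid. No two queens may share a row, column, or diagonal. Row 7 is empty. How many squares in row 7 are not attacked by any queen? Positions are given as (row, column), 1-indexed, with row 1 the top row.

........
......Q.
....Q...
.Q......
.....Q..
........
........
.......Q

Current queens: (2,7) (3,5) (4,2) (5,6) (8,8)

(2,7) attacks row 7 at column 7 and diagonals 2.
(3,5) attacks row 7 at column 5 and diagonals 1.
(4,2) attacks row 7 at column 2 and diagonals 5.
(5,6) attacks row 7 at column 6 and diagonals 4, 8.
(8,8) attacks row 7 at column 8 and diagonals 7.
Attacked columns: {1, 2, 4, 5, 6, 7, 8}. Safe: {3}.

1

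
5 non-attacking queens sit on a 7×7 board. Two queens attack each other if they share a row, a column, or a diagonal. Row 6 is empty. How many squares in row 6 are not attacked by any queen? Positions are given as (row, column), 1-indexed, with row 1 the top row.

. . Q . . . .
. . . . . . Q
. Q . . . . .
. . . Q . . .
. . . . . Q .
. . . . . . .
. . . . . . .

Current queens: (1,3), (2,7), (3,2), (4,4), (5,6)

(1,3) attacks row 6 at column 3.
(2,7) attacks row 6 at column 7 and diagonals 3.
(3,2) attacks row 6 at column 2 and diagonals 5.
(4,4) attacks row 6 at column 4 and diagonals 2, 6.
(5,6) attacks row 6 at column 6 and diagonals 5, 7.
Attacked columns: {2, 3, 4, 5, 6, 7}. Safe: {1}.

1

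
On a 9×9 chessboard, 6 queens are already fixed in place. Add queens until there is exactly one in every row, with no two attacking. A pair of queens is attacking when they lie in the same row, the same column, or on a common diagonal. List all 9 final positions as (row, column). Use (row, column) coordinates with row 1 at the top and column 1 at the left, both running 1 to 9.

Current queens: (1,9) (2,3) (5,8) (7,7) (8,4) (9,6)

(1,9) (2,3) (3,5) (4,2) (5,8) (6,1) (7,7) (8,4) (9,6)

Row 3: attacked by (1,9)→{7,9}; (2,3)→{2,3,4}; (5,8)→{6,8}; (7,7)→{3,7}; (8,4)→{4,9}; (9,6)→{6}. Safe: 1, 5. Place at column 5.
Row 4: attacked by (1,9)→{6,9}; (2,3)→{1,3,5}; (3,5)→{4,5,6}; (5,8)→{7,8,9}; (7,7)→{4,7}; (8,4)→{4,8}; (9,6)→{1,6}. Safe: 2. Place at column 2.
Row 6: attacked by (1,9)→{4,9}; (2,3)→{3,7}; (3,5)→{2,5,8}; (4,2)→{2,4}; (5,8)→{7,8,9}; (7,7)→{6,7,8}; (8,4)→{2,4,6}; (9,6)→{3,6,9}. Safe: 1. Place at column 1.
Columns [9, 3, 5, 2, 8, 1, 7, 4, 6], r−c [-8, -1, -2, 2, -3, 5, 0, 4, 3], r+c [10, 5, 8, 6, 13, 7, 14, 12, 15] are all distinct, so no two queens attack.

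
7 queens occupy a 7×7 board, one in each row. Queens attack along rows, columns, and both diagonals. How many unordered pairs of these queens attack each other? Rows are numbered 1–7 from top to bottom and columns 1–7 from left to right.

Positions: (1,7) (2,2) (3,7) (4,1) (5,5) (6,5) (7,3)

6

Same column: (1,7)–(3,7) (column 7); (5,5)–(6,5) (column 5).
Same diagonal: (2,2)–(5,5) (|2−5| = |2−5| = 3); (3,7)–(5,5) (|3−5| = |7−5| = 2); (3,7)–(7,3) (|3−7| = |7−3| = 4); (5,5)–(7,3) (|5−7| = |5−3| = 2).
Total attacking pairs: 6.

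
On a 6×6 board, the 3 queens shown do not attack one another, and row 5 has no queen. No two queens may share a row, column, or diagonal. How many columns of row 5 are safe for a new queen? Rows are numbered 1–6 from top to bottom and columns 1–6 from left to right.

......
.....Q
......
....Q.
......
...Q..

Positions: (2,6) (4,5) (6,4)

(2,6) attacks row 5 at column 6 and diagonals 3.
(4,5) attacks row 5 at column 5 and diagonals 4, 6.
(6,4) attacks row 5 at column 4 and diagonals 3, 5.
Attacked columns: {3, 4, 5, 6}. Safe: {1, 2}.

2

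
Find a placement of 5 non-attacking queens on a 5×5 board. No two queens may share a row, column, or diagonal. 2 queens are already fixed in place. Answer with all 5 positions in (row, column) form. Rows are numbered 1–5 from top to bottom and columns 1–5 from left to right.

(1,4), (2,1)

(1,4) (2,1) (3,3) (4,5) (5,2)

Row 3: attacked by (1,4)→{2,4}; (2,1)→{1,2}. Safe: 3, 5. Place at column 3.
Row 4: attacked by (1,4)→{1,4}; (2,1)→{1,3}; (3,3)→{2,3,4}. Safe: 5. Place at column 5.
Row 5: attacked by (1,4)→{4}; (2,1)→{1,4}; (3,3)→{1,3,5}; (4,5)→{4,5}. Safe: 2. Place at column 2.
Columns [4, 1, 3, 5, 2], r−c [-3, 1, 0, -1, 3], r+c [5, 3, 6, 9, 7] are all distinct, so no two queens attack.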